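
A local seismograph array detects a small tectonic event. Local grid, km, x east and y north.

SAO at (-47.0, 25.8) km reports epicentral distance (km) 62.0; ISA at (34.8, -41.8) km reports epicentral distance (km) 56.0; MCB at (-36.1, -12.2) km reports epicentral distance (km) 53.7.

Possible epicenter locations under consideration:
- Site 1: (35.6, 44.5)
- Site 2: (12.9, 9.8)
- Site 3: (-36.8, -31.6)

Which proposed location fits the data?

Site 2

For each candidate, compare |candidate − station| to the reported distance:
Site 1: residuals SAO 22.7, ISA 30.3, MCB 37.7 → max 37.7 km
Site 2: residuals SAO 0.0, ISA 0.1, MCB 0.0 → max 0.1 km
Site 3: residuals SAO 3.7, ISA 16.3, MCB 34.3 → max 34.3 km
Only Site 2 has all residuals ≈ 0.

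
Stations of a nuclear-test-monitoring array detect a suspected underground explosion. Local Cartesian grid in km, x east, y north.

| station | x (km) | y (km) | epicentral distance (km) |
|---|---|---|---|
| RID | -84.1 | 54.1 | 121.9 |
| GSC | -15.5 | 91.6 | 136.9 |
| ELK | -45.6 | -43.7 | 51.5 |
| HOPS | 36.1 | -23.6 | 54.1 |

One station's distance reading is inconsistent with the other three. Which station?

Solve using three stations at a time. Using RID, GSC, HOPS (subtract circle equations pairwise → linear system) gives (x, y) ≈ (-13.5, -45.3).
Distances from that point to each station vs reported:
  RID: calculated 121.9 vs reported 121.9 → residual 0.0 km
  GSC: calculated 136.9 vs reported 136.9 → residual 0.0 km
  ELK: calculated 32.1 vs reported 51.5 → residual 19.4 km
  HOPS: calculated 54.1 vs reported 54.1 → residual 0.0 km
RID, GSC, HOPS are mutually consistent (residuals ≈ 0); ELK is off by 19.4 km.

ELK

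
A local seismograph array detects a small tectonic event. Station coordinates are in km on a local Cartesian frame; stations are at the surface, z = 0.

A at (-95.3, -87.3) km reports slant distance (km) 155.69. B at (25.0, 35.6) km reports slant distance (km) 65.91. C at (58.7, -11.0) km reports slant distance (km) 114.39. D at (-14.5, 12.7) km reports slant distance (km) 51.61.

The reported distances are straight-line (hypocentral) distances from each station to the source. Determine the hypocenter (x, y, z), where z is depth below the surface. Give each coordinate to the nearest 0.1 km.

x ≈ -32.4 km, y ≈ 52.4 km, depth ≈ 27.7 km

Each station gives a sphere (x−x_i)² + (y−y_i)² + z² = d_i² (stations at z=0).
Subtracting the A sphere from B and C: z² cancels, leaving linear equations in x and y:
240.6 x + 245.8 y = 5084.23
308.0 x + 152.6 y = -1982.39
Solving: x ≈ -32.395, y ≈ 52.394 km (keep extra digits for the depth step; rounded: -32.4, 52.4).
Then from the A sphere: z² = 155.69² − (x + 95.3)² − (y + 87.3)² with x = -32.395, y = 52.394, so z ≈ 27.711 ≈ 27.7 km.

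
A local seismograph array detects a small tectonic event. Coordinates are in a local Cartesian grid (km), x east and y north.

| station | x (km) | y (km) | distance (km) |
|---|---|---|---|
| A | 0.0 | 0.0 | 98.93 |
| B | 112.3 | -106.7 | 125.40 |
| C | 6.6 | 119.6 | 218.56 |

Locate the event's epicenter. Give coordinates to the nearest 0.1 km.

Circle about each station: x² + y² = 98.93²; (x − 112.3)² + (y + 106.7)² = 125.40²; (x − 6.6)² + (y − 119.6)² = 218.56².
Subtracting pairs of circle equations eliminates x²+y² and gives linear equations (the radical axes):
224.6 x − 213.4 y = 18058.16
13.2 x + 239.2 y = -23633.61
Solving the 2×2 system: x ≈ -12.8, y ≈ -98.1 km.
Check against A (with the unrounded x, y): √(x²+y²) = 98.93 ≈ 98.93 km. ✓

(-12.8, -98.1)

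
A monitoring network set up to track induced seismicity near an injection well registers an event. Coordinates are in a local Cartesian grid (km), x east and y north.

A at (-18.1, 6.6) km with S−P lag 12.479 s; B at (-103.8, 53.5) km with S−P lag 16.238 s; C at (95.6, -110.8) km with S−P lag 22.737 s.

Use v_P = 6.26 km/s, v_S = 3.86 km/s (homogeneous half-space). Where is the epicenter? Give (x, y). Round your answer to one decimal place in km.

Distance from S−P lag: d = Δt · v_P v_S / (v_P − v_S) = Δt · (6.26·3.86)/(6.26−3.86) ≈ 10.0682·Δt.
So d_A = 125.64, d_B = 163.49, d_C = 228.92 km.
Circle about each station: (x + 18.1)² + (y − 6.6)² = 125.64²; (x + 103.8)² + (y − 53.5)² = 163.49²; (x − 95.6)² + (y + 110.8)² = 228.92².
Subtracting pairs of circle equations eliminates x²+y² and gives linear equations (the radical axes):
-171.4 x + 93.8 y = 2321.95
227.4 x − 234.8 y = -15574.13
Solving the 2×2 system: x ≈ 48.4, y ≈ 113.2 km.

(48.4, 113.2)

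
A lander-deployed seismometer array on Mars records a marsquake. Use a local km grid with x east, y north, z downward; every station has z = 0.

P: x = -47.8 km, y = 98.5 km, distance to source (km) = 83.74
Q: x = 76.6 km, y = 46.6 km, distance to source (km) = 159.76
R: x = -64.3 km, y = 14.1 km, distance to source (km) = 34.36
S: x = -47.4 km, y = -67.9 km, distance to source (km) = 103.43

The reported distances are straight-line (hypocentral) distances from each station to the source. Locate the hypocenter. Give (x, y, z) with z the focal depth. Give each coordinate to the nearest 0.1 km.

Each station gives a sphere (x−x_i)² + (y−y_i)² + z² = d_i² (stations at z=0).
Subtracting the P sphere from Q and R: z² cancels, leaving linear equations in x and y:
248.8 x − 103.8 y = -22458.84
-33.0 x − 168.8 y = -1822.01
Solving: x ≈ -79.298, y ≈ 26.296 km (keep extra digits for the depth step; rounded: -79.3, 26.3).
Then from the P sphere: z² = 83.74² − (x + 47.8)² − (y − 98.5)² with x = -79.298, y = 26.296, so z ≈ 28.405 ≈ 28.4 km.
Check against S (with the unrounded solution): distance 103.43 ≈ 103.43 km. ✓

(-79.3, 26.3, 28.4)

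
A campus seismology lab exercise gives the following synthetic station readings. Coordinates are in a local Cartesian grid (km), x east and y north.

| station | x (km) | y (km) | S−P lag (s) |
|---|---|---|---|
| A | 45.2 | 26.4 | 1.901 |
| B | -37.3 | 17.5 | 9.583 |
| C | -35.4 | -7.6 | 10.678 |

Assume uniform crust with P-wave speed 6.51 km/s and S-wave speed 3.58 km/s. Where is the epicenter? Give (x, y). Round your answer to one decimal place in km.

x ≈ 36.0 km, y ≈ 38.4 km

Distance from S−P lag: d = Δt · v_P v_S / (v_P − v_S) = Δt · (6.51·3.58)/(6.51−3.58) ≈ 7.9542·Δt.
So d_A = 15.12, d_B = 76.23, d_C = 84.93 km.
Circle about each station: (x − 45.2)² + (y − 26.4)² = 15.12²; (x + 37.3)² + (y − 17.5)² = 76.23²; (x + 35.4)² + (y + 7.6)² = 84.93².
Subtracting the A equation from the B and C equations removes the quadratic terms:
-165.0 x − 17.8 y = -6624.86
-161.2 x − 68.0 y = -8413.57
Solving the 2×2 system: x ≈ 36.0, y ≈ 38.4 km.
Check against A (with the unrounded x, y): √((x − 45.2)²+(y − 26.4)²) = 15.08 ≈ 15.12 km. ✓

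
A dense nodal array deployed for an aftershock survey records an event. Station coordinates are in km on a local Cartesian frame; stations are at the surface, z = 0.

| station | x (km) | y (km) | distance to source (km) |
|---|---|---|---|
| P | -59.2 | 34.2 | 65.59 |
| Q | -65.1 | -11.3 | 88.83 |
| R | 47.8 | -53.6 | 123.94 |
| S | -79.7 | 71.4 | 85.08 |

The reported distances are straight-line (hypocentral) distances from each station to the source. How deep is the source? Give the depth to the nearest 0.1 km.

45.3 km

Each station gives a sphere (x−x_i)² + (y−y_i)² + z² = d_i² (stations at z=0).
Subtracting the P sphere from Q and R: z² cancels, leaving linear equations in x and y:
-11.8 x − 91.0 y = -3897.30
214.0 x − 175.6 y = -10575.56
Solving: x ≈ -12.903, y ≈ 44.501 km (keep extra digits for the depth step; rounded: -12.9, 44.5).
Then from the P sphere: z² = 65.59² − (x + 59.2)² − (y − 34.2)² with x = -12.903, y = 44.501, so z ≈ 45.305 ≈ 45.3 km.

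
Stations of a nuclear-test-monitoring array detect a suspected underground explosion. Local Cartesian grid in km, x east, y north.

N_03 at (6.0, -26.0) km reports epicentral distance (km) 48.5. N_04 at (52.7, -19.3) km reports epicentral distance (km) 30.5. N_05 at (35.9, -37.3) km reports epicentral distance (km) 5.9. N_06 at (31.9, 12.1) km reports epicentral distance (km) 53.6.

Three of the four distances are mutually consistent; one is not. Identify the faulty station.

Solve using three stations at a time. Using N_04, N_05, N_06 (subtract circle equations pairwise → linear system) gives (x, y) ≈ (31.8, -41.5).
Distances from that point to each station vs reported:
  N_03: calculated 30.1 vs reported 48.5 → residual 18.4 km
  N_04: calculated 30.5 vs reported 30.5 → residual 0.0 km
  N_05: calculated 5.9 vs reported 5.9 → residual 0.0 km
  N_06: calculated 53.6 vs reported 53.6 → residual 0.0 km
N_04, N_05, N_06 are mutually consistent (residuals ≈ 0); N_03 is off by 18.4 km.

N_03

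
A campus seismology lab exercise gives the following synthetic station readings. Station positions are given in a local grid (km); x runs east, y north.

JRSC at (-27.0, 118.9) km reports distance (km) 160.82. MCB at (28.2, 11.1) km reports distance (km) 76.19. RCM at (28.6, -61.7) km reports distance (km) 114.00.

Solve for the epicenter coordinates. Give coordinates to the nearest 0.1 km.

103.2 km east, 24.5 km north

Circle about each station: (x + 27.0)² + (y − 118.9)² = 160.82²; (x − 28.2)² + (y − 11.1)² = 76.19²; (x − 28.6)² + (y + 61.7)² = 114.00².
Subtracting pairs of circle equations eliminates x²+y² and gives linear equations (the radical axes):
110.4 x − 215.6 y = 6110.40
111.2 x − 361.2 y = 2625.71
Solving the 2×2 system: x ≈ 103.2, y ≈ 24.5 km.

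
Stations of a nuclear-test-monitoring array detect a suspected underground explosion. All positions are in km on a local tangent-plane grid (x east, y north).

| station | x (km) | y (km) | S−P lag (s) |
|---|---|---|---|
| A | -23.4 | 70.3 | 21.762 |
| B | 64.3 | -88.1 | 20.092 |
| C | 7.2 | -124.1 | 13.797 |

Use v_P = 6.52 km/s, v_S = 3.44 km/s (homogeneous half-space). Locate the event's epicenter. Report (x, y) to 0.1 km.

Distance from S−P lag: d = Δt · v_P v_S / (v_P − v_S) = Δt · (6.52·3.44)/(6.52−3.44) ≈ 7.2821·Δt.
So d_A = 158.47, d_B = 146.31, d_C = 100.47 km.
Circle about each station: (x + 23.4)² + (y − 70.3)² = 158.47²; (x − 64.3)² + (y + 88.1)² = 146.31²; (x − 7.2)² + (y + 124.1)² = 100.47².
Subtracting pairs of circle equations eliminates x²+y² and gives linear equations (the radical axes):
175.4 x − 316.8 y = 10112.57
61.2 x − 388.8 y = 24981.52
Solving the 2×2 system: x ≈ -81.6, y ≈ -77.1 km.
Check against A (with the unrounded x, y): √((x + 23.4)²+(y − 70.3)²) = 158.47 ≈ 158.47 km. ✓

x ≈ -81.6 km, y ≈ -77.1 km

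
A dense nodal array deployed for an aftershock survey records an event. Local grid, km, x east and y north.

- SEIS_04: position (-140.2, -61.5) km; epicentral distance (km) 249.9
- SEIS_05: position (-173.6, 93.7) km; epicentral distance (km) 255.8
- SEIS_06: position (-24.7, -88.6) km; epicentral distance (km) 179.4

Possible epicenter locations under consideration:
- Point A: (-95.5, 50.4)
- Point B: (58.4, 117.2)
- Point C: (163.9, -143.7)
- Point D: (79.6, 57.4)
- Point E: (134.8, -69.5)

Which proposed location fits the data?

Point D

For each candidate, compare |candidate − station| to the reported distance:
Point A: residuals SEIS_04 129.4, SEIS_05 166.5, SEIS_06 23.4 → max 166.5 km
Point B: residuals SEIS_04 17.3, SEIS_05 22.6, SEIS_06 42.5 → max 42.5 km
Point C: residuals SEIS_04 65.1, SEIS_05 156.8, SEIS_06 17.1 → max 156.8 km
Point D: residuals SEIS_04 0.0, SEIS_05 0.0, SEIS_06 0.0 → max 0.0 km
Point E: residuals SEIS_04 25.2, SEIS_05 93.1, SEIS_06 18.8 → max 93.1 km
Only Point D has all residuals ≈ 0.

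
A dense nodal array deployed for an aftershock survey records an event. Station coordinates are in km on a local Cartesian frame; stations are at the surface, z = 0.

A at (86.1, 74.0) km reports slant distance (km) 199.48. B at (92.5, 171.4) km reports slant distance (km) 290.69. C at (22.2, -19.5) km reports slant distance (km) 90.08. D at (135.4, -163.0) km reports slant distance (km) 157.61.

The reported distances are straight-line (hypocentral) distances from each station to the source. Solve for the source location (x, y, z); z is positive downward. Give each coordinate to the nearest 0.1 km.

Each station gives a sphere (x−x_i)² + (y−y_i)² + z² = d_i² (stations at z=0).
Subtracting the A sphere from B and C: z² cancels, leaving linear equations in x and y:
12.8 x + 194.8 y = -19663.41
-127.8 x − 187.0 y = 19661.74
Solving: x ≈ -6.802, y ≈ -100.495 km (keep extra digits for the depth step; rounded: -6.8, -100.5).
Then from the A sphere: z² = 199.48² − (x − 86.1)² − (y − 74.0)² with x = -6.802, y = -100.495, so z ≈ 26.702 ≈ 26.7 km.
Check against D (with the unrounded solution): distance 157.61 ≈ 157.61 km. ✓

(-6.8, -100.5, 26.7)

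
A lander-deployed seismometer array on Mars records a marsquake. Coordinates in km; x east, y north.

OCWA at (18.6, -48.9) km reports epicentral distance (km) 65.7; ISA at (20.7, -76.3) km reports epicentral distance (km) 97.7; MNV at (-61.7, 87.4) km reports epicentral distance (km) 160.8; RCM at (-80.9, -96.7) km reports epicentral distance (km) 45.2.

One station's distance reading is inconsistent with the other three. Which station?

ISA

Solve using three stations at a time. Using OCWA, MNV, RCM (subtract circle equations pairwise → linear system) gives (x, y) ≈ (-42.8, -72.3).
Distances from that point to each station vs reported:
  OCWA: calculated 65.7 vs reported 65.7 → residual 0.0 km
  ISA: calculated 63.6 vs reported 97.7 → residual 34.1 km
  MNV: calculated 160.8 vs reported 160.8 → residual 0.0 km
  RCM: calculated 45.2 vs reported 45.2 → residual 0.0 km
OCWA, MNV, RCM are mutually consistent (residuals ≈ 0); ISA is off by 34.1 km.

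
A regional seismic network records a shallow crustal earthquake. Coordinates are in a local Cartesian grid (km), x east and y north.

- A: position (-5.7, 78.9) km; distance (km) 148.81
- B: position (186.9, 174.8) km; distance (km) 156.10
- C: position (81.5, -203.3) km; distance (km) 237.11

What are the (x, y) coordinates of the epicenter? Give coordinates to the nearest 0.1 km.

Circle about each station: (x + 5.7)² + (y − 78.9)² = 148.81²; (x − 186.9)² + (y − 174.8)² = 156.10²; (x − 81.5)² + (y + 203.3)² = 237.11².
Subtracting the A equation from the B and C equations removes the quadratic terms:
385.2 x + 191.8 y = 57006.16
174.4 x − 564.4 y = 7638.70
Solving the 2×2 system: x ≈ 134.1, y ≈ 27.9 km.
Check against A (with the unrounded x, y): √((x + 5.7)²+(y − 78.9)²) = 148.81 ≈ 148.81 km. ✓

x ≈ 134.1 km, y ≈ 27.9 km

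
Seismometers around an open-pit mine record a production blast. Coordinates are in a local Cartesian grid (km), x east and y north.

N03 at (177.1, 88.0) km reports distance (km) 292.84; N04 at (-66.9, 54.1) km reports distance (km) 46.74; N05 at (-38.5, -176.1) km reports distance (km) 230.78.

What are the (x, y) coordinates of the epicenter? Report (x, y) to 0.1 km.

Circle about each station: (x − 177.1)² + (y − 88.0)² = 292.84²; (x + 66.9)² + (y − 54.1)² = 46.74²; (x + 38.5)² + (y + 176.1)² = 230.78².
Subtracting the N03 equation from the N04 and N05 equations removes the quadratic terms:
-488.0 x − 67.8 y = 51864.65
-431.2 x − 528.2 y = 25880.91
Solving the 2×2 system: x ≈ -112.2, y ≈ 42.6 km.

-112.2 km east, 42.6 km north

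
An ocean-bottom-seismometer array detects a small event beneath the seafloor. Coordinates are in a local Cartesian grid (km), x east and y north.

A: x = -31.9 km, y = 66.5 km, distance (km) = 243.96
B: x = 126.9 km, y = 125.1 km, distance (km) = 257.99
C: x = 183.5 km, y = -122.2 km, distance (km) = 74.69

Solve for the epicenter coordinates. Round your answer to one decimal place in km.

109.5 km east, -132.3 km north

Circle about each station: (x + 31.9)² + (y − 66.5)² = 243.96²; (x − 126.9)² + (y − 125.1)² = 257.99²; (x − 183.5)² + (y + 122.2)² = 74.69².
Subtracting the A equation from the B and C equations removes the quadratic terms:
317.6 x + 117.2 y = 19271.40
430.8 x − 377.4 y = 97103.12
Solving the 2×2 system: x ≈ 109.5, y ≈ -132.3 km.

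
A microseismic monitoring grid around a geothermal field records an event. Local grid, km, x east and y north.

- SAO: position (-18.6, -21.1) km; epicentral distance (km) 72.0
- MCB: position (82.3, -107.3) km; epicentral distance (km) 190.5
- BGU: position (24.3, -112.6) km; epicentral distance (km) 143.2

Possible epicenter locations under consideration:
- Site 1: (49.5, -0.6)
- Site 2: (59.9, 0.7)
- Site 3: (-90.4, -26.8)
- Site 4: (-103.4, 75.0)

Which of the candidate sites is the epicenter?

For each candidate, compare |candidate − station| to the reported distance:
Site 1: residuals SAO 0.9, MCB 78.9, BGU 28.4 → max 78.9 km
Site 2: residuals SAO 9.5, MCB 80.2, BGU 24.4 → max 80.2 km
Site 3: residuals SAO 0.0, MCB 0.0, BGU 0.0 → max 0.0 km
Site 4: residuals SAO 56.2, MCB 69.7, BGU 83.7 → max 83.7 km
Only Site 3 has all residuals ≈ 0.

Site 3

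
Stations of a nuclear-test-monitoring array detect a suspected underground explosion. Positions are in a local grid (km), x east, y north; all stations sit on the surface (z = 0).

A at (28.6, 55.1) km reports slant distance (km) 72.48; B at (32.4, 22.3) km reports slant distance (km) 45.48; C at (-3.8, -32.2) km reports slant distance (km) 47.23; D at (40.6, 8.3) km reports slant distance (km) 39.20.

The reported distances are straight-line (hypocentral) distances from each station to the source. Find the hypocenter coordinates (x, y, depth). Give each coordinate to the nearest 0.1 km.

Each station gives a sphere (x−x_i)² + (y−y_i)² + z² = d_i² (stations at z=0).
Subtracting the A sphere from B and C: z² cancels, leaving linear equations in x and y:
7.6 x − 65.6 y = 878.00
-64.8 x − 174.6 y = 219.99
Solving: x ≈ 24.896, y ≈ -10.500 km (keep extra digits for the depth step; rounded: 24.9, -10.5).
Then from the A sphere: z² = 72.48² − (x − 28.6)² − (y − 55.1)² with x = 24.896, y = -10.500, so z ≈ 30.599 ≈ 30.6 km.

x ≈ 24.9 km, y ≈ -10.5 km, depth ≈ 30.6 km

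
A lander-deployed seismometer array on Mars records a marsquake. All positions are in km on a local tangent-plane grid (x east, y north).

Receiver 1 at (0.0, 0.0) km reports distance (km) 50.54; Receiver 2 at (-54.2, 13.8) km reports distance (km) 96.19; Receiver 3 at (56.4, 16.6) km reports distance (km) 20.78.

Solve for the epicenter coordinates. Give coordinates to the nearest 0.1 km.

Circle about each station: x² + y² = 50.54²; (x + 54.2)² + (y − 13.8)² = 96.19²; (x − 56.4)² + (y − 16.6)² = 20.78².
Subtracting the Receiver 1 equation from the Receiver 2 and Receiver 3 equations removes the quadratic terms:
-108.4 x + 27.6 y = -3570.14
112.8 x + 33.2 y = 5579.00
Solving the 2×2 system: x ≈ 40.6, y ≈ 30.1 km.

x ≈ 40.6 km, y ≈ 30.1 km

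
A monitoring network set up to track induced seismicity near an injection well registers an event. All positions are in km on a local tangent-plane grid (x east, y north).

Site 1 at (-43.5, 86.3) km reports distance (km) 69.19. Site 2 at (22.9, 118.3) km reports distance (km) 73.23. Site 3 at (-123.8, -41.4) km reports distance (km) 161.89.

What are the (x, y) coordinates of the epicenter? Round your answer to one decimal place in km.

(12.6, 45.8)

Circle about each station: (x + 43.5)² + (y − 86.3)² = 69.19²; (x − 22.9)² + (y − 118.3)² = 73.23²; (x + 123.8)² + (y + 41.4)² = 161.89².
Subtracting pairs of circle equations eliminates x²+y² and gives linear equations (the radical axes):
132.8 x + 64.0 y = 4603.98
-160.6 x − 255.4 y = -13720.66
Solving the 2×2 system: x ≈ 12.6, y ≈ 45.8 km.
Check against Site 1 (with the unrounded x, y): √((x + 43.5)²+(y − 86.3)²) = 69.19 ≈ 69.19 km. ✓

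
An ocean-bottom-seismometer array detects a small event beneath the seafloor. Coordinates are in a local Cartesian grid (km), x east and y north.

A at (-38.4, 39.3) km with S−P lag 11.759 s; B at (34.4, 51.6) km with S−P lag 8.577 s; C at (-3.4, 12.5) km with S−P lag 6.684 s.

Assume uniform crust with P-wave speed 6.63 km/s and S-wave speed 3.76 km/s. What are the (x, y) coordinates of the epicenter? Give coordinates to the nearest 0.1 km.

(43.0, -22.4)

Distance from S−P lag: d = Δt · v_P v_S / (v_P − v_S) = Δt · (6.63·3.76)/(6.63−3.76) ≈ 8.6860·Δt.
So d_A = 102.14, d_B = 74.50, d_C = 58.06 km.
Circle about each station: (x + 38.4)² + (y − 39.3)² = 102.14²; (x − 34.4)² + (y − 51.6)² = 74.50²; (x + 3.4)² + (y − 12.5)² = 58.06².
Subtracting the A equation from the B and C equations removes the quadratic terms:
145.6 x + 24.6 y = 5709.20
70.0 x − 53.6 y = 4210.38
Solving the 2×2 system: x ≈ 43.0, y ≈ -22.4 km.
Check against A (with the unrounded x, y): √((x + 38.4)²+(y − 39.3)²) = 102.14 ≈ 102.14 km. ✓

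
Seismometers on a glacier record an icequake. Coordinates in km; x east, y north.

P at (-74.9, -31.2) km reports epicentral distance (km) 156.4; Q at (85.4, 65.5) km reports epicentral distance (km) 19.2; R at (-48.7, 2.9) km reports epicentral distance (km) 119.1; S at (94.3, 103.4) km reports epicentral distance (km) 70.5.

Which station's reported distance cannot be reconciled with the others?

Solve using three stations at a time. Using P, R, S (subtract circle equations pairwise → linear system) gives (x, y) ≈ (64.8, 39.3).
Distances from that point to each station vs reported:
  P: calculated 156.4 vs reported 156.4 → residual 0.0 km
  Q: calculated 33.4 vs reported 19.2 → residual 14.2 km
  R: calculated 119.2 vs reported 119.1 → residual 0.1 km
  S: calculated 70.6 vs reported 70.5 → residual 0.1 km
P, R, S are mutually consistent (residuals ≈ 0); Q is off by 14.2 km.

Q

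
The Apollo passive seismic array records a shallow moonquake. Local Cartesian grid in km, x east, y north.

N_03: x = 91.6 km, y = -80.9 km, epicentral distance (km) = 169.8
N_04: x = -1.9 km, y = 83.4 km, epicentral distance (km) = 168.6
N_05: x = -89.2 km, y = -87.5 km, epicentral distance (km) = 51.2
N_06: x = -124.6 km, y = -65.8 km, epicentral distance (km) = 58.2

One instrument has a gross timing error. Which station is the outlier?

Solve using three stations at a time. Using N_03, N_05, N_06 (subtract circle equations pairwise → linear system) gives (x, y) ≈ (-72.9, -38.9).
Distances from that point to each station vs reported:
  N_03: calculated 169.8 vs reported 169.8 → residual 0.0 km
  N_04: calculated 141.4 vs reported 168.6 → residual 27.2 km
  N_05: calculated 51.3 vs reported 51.2 → residual 0.1 km
  N_06: calculated 58.2 vs reported 58.2 → residual 0.0 km
N_03, N_05, N_06 are mutually consistent (residuals ≈ 0); N_04 is off by 27.2 km.

N_04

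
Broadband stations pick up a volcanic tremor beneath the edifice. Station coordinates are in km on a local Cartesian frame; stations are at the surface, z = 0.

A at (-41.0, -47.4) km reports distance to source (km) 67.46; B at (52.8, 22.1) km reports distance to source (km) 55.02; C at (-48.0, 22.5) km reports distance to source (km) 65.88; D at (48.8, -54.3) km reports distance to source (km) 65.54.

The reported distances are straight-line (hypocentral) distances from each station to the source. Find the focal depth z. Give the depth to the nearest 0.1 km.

depth ≈ 18.0 km

Each station gives a sphere (x−x_i)² + (y−y_i)² + z² = d_i² (stations at z=0).
Subtracting the A sphere from B and C: z² cancels, leaving linear equations in x and y:
187.6 x + 139.0 y = 872.14
-14.0 x + 139.8 y = -906.83
Solving: x ≈ 8.802, y ≈ -5.605 km (keep extra digits for the depth step; rounded: 8.8, -5.6).
Then from the A sphere: z² = 67.46² − (x + 41.0)² − (y + 47.4)² with x = 8.802, y = -5.605, so z ≈ 17.994 ≈ 18.0 km.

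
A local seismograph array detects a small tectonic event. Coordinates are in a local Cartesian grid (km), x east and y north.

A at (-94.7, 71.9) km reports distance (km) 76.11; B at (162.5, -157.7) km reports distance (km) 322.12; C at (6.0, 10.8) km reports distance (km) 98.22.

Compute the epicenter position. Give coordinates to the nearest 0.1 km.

-25.6 km east, 103.8 km north

Circle about each station: (x + 94.7)² + (y − 71.9)² = 76.11²; (x − 162.5)² + (y + 157.7)² = 322.12²; (x − 6.0)² + (y − 10.8)² = 98.22².
Subtracting the A equation from the B and C equations removes the quadratic terms:
514.4 x − 459.2 y = -60830.72
201.4 x − 122.2 y = -17839.50
Solving the 2×2 system: x ≈ -25.6, y ≈ 103.8 km.
Check against A (with the unrounded x, y): √((x + 94.7)²+(y − 71.9)²) = 76.10 ≈ 76.11 km. ✓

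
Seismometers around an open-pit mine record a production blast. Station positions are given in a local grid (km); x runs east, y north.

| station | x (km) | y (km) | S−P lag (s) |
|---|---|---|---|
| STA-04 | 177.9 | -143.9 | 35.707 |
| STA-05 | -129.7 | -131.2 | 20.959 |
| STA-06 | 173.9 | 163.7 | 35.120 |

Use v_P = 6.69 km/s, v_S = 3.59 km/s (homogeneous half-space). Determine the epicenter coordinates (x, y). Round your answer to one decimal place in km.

x ≈ -51.3 km, y ≈ 11.0 km

Distance from S−P lag: d = Δt · v_P v_S / (v_P − v_S) = Δt · (6.69·3.59)/(6.69−3.59) ≈ 7.7475·Δt.
So d_STA-04 = 276.64, d_STA-05 = 162.38, d_STA-06 = 272.09 km.
Circle about each station: (x − 177.9)² + (y + 143.9)² = 276.64²; (x + 129.7)² + (y + 131.2)² = 162.38²; (x − 173.9)² + (y − 163.7)² = 272.09².
Subtracting the STA-04 equation from the STA-05 and STA-06 equations removes the quadratic terms:
-615.2 x + 25.4 y = 31842.34
-8.0 x + 615.2 y = 7180.00
Solving the 2×2 system: x ≈ -51.3, y ≈ 11.0 km.
Check against STA-04 (with the unrounded x, y): √((x − 177.9)²+(y + 143.9)²) = 276.64 ≈ 276.64 km. ✓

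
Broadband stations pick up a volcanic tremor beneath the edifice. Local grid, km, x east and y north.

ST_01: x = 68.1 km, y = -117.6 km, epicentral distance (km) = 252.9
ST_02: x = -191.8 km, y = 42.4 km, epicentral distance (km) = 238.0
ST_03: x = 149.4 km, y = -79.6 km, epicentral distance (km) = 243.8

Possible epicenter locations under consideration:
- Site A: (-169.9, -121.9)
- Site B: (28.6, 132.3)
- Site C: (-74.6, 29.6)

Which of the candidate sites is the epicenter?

For each candidate, compare |candidate − station| to the reported distance:
Site A: residuals ST_01 14.9, ST_02 72.2, ST_03 78.3 → max 78.3 km
Site B: residuals ST_01 0.1, ST_02 0.0, ST_03 0.1 → max 0.1 km
Site C: residuals ST_01 47.9, ST_02 120.1, ST_03 5.4 → max 120.1 km
Only Site B has all residuals ≈ 0.

Site B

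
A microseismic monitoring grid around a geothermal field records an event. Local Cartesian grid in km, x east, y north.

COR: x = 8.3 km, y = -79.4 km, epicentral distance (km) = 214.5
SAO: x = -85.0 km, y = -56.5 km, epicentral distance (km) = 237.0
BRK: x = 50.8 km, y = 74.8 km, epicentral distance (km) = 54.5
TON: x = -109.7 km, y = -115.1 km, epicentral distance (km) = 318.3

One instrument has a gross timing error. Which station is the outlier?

Solve using three stations at a time. Using COR, SAO, BRK (subtract circle equations pairwise → linear system) gives (x, y) ≈ (64.1, 127.7).
Distances from that point to each station vs reported:
  COR: calculated 214.5 vs reported 214.5 → residual 0.0 km
  SAO: calculated 237.0 vs reported 237.0 → residual 0.0 km
  BRK: calculated 54.6 vs reported 54.5 → residual 0.1 km
  TON: calculated 298.6 vs reported 318.3 → residual 19.7 km
COR, SAO, BRK are mutually consistent (residuals ≈ 0); TON is off by 19.7 km.

TON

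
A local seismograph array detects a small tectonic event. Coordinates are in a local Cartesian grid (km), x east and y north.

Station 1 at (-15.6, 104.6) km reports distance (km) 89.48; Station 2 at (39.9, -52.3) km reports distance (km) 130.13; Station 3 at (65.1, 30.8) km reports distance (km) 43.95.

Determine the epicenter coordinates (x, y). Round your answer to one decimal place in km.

Circle about each station: (x + 15.6)² + (y − 104.6)² = 89.48²; (x − 39.9)² + (y + 52.3)² = 130.13²; (x − 65.1)² + (y − 30.8)² = 43.95².
Subtracting the Station 1 equation from the Station 2 and Station 3 equations removes the quadratic terms:
111.0 x − 313.8 y = -15784.37
161.4 x − 147.6 y = 77.20
Solving the 2×2 system: x ≈ 68.7, y ≈ 74.6 km.
Check against Station 1 (with the unrounded x, y): √((x + 15.6)²+(y − 104.6)²) = 89.48 ≈ 89.48 km. ✓

68.7 km east, 74.6 km north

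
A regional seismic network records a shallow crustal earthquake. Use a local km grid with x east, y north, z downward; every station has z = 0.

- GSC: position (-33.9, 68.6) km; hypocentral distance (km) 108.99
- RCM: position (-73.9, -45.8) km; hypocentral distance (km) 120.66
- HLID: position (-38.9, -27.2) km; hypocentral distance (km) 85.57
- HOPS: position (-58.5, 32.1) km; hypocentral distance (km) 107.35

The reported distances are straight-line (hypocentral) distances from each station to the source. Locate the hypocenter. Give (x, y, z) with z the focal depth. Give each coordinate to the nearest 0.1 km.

Each station gives a sphere (x−x_i)² + (y−y_i)² + z² = d_i² (stations at z=0).
Subtracting the GSC sphere from RCM and HLID: z² cancels, leaving linear equations in x and y:
-80.0 x − 228.8 y = -976.34
-10.0 x − 191.6 y = 954.48
Solving: x ≈ 31.093, y ≈ -6.604 km (keep extra digits for the depth step; rounded: 31.1, -6.6).
Then from the GSC sphere: z² = 108.99² − (x + 33.9)² − (y − 68.6)² with x = 31.093, y = -6.604, so z ≈ 44.711 ≈ 44.7 km.

(31.1, -6.6, 44.7)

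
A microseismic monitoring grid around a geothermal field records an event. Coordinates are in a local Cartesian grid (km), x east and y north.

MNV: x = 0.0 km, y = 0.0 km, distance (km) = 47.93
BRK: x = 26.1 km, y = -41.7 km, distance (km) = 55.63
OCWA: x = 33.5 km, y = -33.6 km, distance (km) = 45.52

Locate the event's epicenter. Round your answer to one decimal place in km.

x ≈ 46.9 km, y ≈ 9.9 km

Circle about each station: x² + y² = 47.93²; (x − 26.1)² + (y + 41.7)² = 55.63²; (x − 33.5)² + (y + 33.6)² = 45.52².
Subtracting the MNV equation from the BRK and OCWA equations removes the quadratic terms:
52.2 x − 83.4 y = 1622.69
67.0 x − 67.2 y = 2476.42
Solving the 2×2 system: x ≈ 46.9, y ≈ 9.9 km.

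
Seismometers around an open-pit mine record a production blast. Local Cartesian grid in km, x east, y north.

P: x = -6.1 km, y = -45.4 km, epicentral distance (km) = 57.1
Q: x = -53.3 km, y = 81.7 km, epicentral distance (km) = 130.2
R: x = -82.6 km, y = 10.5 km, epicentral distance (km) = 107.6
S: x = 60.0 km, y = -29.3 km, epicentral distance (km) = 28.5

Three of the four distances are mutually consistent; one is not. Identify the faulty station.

R

Solve using three stations at a time. Using P, Q, S (subtract circle equations pairwise → linear system) gives (x, y) ≈ (38.9, -10.2).
Distances from that point to each station vs reported:
  P: calculated 57.1 vs reported 57.1 → residual 0.0 km
  Q: calculated 130.2 vs reported 130.2 → residual 0.0 km
  R: calculated 123.2 vs reported 107.6 → residual 15.6 km
  S: calculated 28.5 vs reported 28.5 → residual 0.0 km
P, Q, S are mutually consistent (residuals ≈ 0); R is off by 15.6 km.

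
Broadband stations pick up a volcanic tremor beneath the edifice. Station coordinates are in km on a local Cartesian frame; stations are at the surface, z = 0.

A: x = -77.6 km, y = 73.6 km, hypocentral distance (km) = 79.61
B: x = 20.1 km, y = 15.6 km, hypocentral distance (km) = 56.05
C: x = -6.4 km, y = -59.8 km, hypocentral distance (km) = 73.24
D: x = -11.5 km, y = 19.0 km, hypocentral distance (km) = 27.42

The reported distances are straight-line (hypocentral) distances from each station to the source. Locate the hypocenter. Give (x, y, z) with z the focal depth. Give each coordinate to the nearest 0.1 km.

x ≈ -34.6 km, y ≈ 7.2 km, depth ≈ 8.9 km

Each station gives a sphere (x−x_i)² + (y−y_i)² + z² = d_i² (stations at z=0).
Subtracting the A sphere from B and C: z² cancels, leaving linear equations in x and y:
195.4 x − 116.0 y = -7595.20
142.4 x − 266.8 y = -6848.07
Solving: x ≈ -34.593, y ≈ 7.204 km (keep extra digits for the depth step; rounded: -34.6, 7.2).
Then from the A sphere: z² = 79.61² − (x + 77.6)² − (y − 73.6)² with x = -34.593, y = 7.204, so z ≈ 8.929 ≈ 8.9 km.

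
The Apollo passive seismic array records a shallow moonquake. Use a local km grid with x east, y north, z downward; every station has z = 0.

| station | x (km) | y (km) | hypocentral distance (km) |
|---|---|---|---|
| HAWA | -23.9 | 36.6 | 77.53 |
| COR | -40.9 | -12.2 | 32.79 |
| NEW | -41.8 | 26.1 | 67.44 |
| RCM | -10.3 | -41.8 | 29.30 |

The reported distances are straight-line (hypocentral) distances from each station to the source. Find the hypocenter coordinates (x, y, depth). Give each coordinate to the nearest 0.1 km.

Each station gives a sphere (x−x_i)² + (y−y_i)² + z² = d_i² (stations at z=0).
Subtracting the HAWA sphere from COR and NEW: z² cancels, leaving linear equations in x and y:
-34.0 x − 97.6 y = 4846.60
-35.8 x − 21.0 y = 1980.43
Solving: x ≈ -32.917, y ≈ -38.191 km (keep extra digits for the depth step; rounded: -32.9, -38.2).
Then from the HAWA sphere: z² = 77.53² − (x + 23.9)² − (y − 36.6)² with x = -32.917, y = -38.191, so z ≈ 18.328 ≈ 18.3 km.
Check against RCM (with the unrounded solution): distance 29.33 ≈ 29.30 km. ✓

x ≈ -32.9 km, y ≈ -38.2 km, depth ≈ 18.3 km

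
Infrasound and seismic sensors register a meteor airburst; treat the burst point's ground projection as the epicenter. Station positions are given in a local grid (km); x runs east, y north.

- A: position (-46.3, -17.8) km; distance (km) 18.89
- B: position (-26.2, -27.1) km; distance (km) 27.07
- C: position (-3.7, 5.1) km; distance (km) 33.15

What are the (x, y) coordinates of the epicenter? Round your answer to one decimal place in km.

x ≈ -36.1 km, y ≈ -1.9 km

Circle about each station: (x + 46.3)² + (y + 17.8)² = 18.89²; (x + 26.2)² + (y + 27.1)² = 27.07²; (x + 3.7)² + (y − 5.1)² = 33.15².
Subtracting the A equation from the B and C equations removes the quadratic terms:
40.2 x − 18.6 y = -1415.63
85.2 x + 45.8 y = -3162.92
Solving the 2×2 system: x ≈ -36.1, y ≈ -1.9 km.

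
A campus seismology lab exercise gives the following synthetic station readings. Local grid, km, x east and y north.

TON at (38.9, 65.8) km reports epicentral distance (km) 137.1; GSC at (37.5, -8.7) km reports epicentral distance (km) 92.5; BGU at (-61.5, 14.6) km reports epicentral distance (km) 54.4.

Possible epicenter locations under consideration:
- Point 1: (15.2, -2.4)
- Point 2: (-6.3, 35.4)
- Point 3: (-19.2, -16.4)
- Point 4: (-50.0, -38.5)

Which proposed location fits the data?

For each candidate, compare |candidate − station| to the reported distance:
Point 1: residuals TON 64.9, GSC 69.3, BGU 24.2 → max 69.3 km
Point 2: residuals TON 82.6, GSC 30.3, BGU 4.6 → max 82.6 km
Point 3: residuals TON 36.4, GSC 35.3, BGU 2.0 → max 36.4 km
Point 4: residuals TON 0.1, GSC 0.1, BGU 0.1 → max 0.1 km
Only Point 4 has all residuals ≈ 0.

Point 4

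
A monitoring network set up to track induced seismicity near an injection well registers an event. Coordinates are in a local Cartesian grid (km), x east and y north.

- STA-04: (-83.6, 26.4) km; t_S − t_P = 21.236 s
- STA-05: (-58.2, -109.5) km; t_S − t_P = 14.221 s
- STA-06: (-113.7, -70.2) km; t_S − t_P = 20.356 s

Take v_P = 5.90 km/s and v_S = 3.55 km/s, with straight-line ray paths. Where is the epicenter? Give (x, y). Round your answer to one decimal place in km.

Distance from S−P lag: d = Δt · v_P v_S / (v_P − v_S) = Δt · (5.90·3.55)/(5.90−3.55) ≈ 8.9128·Δt.
So d_STA-04 = 189.27, d_STA-05 = 126.75, d_STA-06 = 181.43 km.
Circle about each station: (x + 83.6)² + (y − 26.4)² = 189.27²; (x + 58.2)² + (y + 109.5)² = 126.75²; (x + 113.7)² + (y + 70.2)² = 181.43².
Subtracting the STA-04 equation from the STA-05 and STA-06 equations removes the quadratic terms:
50.8 x − 271.8 y = 27449.14
-60.2 x − 193.2 y = 13076.10
Solving the 2×2 system: x ≈ 66.8, y ≈ -88.5 km.

(66.8, -88.5)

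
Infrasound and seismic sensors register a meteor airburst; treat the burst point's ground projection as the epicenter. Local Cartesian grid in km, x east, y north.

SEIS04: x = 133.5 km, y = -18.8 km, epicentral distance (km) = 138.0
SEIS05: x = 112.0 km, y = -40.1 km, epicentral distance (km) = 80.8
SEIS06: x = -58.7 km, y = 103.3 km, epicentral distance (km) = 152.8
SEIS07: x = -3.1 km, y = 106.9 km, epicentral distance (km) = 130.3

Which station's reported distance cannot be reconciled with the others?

SEIS04

Solve using three stations at a time. Using SEIS05, SEIS06, SEIS07 (subtract circle equations pairwise → linear system) gives (x, y) ≈ (34.3, -17.9).
Distances from that point to each station vs reported:
  SEIS04: calculated 99.2 vs reported 138.0 → residual 38.8 km
  SEIS05: calculated 80.8 vs reported 80.8 → residual 0.0 km
  SEIS06: calculated 152.8 vs reported 152.8 → residual 0.0 km
  SEIS07: calculated 130.3 vs reported 130.3 → residual 0.0 km
SEIS05, SEIS06, SEIS07 are mutually consistent (residuals ≈ 0); SEIS04 is off by 38.8 km.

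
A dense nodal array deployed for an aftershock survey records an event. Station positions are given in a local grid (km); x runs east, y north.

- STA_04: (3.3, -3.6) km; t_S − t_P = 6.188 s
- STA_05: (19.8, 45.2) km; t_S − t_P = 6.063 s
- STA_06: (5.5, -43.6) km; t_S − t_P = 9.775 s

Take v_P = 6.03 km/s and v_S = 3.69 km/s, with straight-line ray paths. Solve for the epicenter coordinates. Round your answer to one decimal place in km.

Distance from S−P lag: d = Δt · v_P v_S / (v_P − v_S) = Δt · (6.03·3.69)/(6.03−3.69) ≈ 9.5088·Δt.
So d_STA_04 = 58.84, d_STA_05 = 57.65, d_STA_06 = 92.95 km.
Circle about each station: (x − 3.3)² + (y + 3.6)² = 58.84²; (x − 19.8)² + (y − 45.2)² = 57.65²; (x − 5.5)² + (y + 43.6)² = 92.95².
Subtracting the STA_04 equation from the STA_05 and STA_06 equations removes the quadratic terms:
33.0 x + 97.6 y = 2549.85
4.4 x − 80.0 y = -3270.20
Solving the 2×2 system: x ≈ -37.5, y ≈ 38.8 km.

x ≈ -37.5 km, y ≈ 38.8 km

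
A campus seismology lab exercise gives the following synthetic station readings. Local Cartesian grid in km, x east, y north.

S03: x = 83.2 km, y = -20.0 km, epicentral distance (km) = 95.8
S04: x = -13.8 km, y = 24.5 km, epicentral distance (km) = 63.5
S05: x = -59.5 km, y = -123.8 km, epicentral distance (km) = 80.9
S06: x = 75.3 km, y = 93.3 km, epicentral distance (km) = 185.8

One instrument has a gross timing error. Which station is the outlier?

S04

Solve using three stations at a time. Using S03, S05, S06 (subtract circle equations pairwise → linear system) gives (x, y) ≈ (8.6, -80.1).
Distances from that point to each station vs reported:
  S03: calculated 95.8 vs reported 95.8 → residual 0.0 km
  S04: calculated 107.0 vs reported 63.5 → residual 43.5 km
  S05: calculated 80.9 vs reported 80.9 → residual 0.0 km
  S06: calculated 185.8 vs reported 185.8 → residual 0.0 km
S03, S05, S06 are mutually consistent (residuals ≈ 0); S04 is off by 43.5 km.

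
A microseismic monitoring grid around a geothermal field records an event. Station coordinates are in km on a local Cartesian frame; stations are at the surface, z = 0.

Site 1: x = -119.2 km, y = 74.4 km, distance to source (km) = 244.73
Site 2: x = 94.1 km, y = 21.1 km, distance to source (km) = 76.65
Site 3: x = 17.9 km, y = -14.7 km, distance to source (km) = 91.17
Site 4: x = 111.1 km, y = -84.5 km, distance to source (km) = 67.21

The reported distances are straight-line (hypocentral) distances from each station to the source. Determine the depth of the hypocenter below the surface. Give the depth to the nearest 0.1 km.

Each station gives a sphere (x−x_i)² + (y−y_i)² + z² = d_i² (stations at z=0).
Subtracting the Site 1 sphere from Site 2 and Site 3: z² cancels, leaving linear equations in x and y:
426.6 x − 106.6 y = 43573.57
274.2 x − 178.2 y = 32373.30
Solving: x ≈ 92.194, y ≈ -39.807 km (keep extra digits for the depth step; rounded: 92.2, -39.8).
Then from the Site 1 sphere: z² = 244.73² − (x + 119.2)² − (y − 74.4)² with x = 92.194, y = -39.807, so z ≈ 46.499 ≈ 46.5 km.

depth ≈ 46.5 km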